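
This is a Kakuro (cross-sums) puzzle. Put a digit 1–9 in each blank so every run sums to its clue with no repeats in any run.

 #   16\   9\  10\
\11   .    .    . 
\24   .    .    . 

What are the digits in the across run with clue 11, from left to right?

7, 1, 3

24 in 3 cells must be {7,8,9}; 16 in 2 cells must be {7,9}.
The 11 across and the 16 down share only 7, so R1C1 = 7.
R2C1 = 16 − 7 = 9 completes the 16 down.
Nothing is forced directly, so branch on R2C2, whose candidates are 7 or 8. If R2C2 = 7: then R1C2 would have to be in {1,3} for the 11 across but in {2} for the 9 down — contradiction. So R2C2 = 8.
R1C2 = 9 − 8 = 1 completes the 9 down.
R1C3 = 11 − 8 = 3 completes the 11 across.
R2C3 = 24 − 17 = 7 completes the 24 across.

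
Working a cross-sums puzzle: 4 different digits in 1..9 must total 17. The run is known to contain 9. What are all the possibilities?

4 distinct digits from 1–9 sum between 10 and 30.
Keeping only sets containing 9.

{1,2,5,9}; {1,3,4,9}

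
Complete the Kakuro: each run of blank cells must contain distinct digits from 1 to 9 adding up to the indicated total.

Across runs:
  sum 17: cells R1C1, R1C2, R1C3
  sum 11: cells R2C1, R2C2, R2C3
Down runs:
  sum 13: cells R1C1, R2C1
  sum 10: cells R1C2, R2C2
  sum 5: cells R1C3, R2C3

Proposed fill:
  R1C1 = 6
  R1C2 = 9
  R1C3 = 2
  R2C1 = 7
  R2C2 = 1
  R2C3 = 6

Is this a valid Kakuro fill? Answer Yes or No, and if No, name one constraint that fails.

No — the across run R2C1–R2C3 sums to 14, not 11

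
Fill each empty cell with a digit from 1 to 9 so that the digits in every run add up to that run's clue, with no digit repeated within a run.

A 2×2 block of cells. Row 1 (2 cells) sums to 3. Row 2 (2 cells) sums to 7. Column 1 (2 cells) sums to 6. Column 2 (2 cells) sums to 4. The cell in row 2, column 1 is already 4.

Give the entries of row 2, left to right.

3 in 2 cells must be {1,2}; 4 in 2 cells must be {1,3}.
(1,1) = 6 − 4 = 2 completes the 6 down.
(1,2) = 3 − 2 = 1 completes the 3 across.
(2,2) = 7 − 4 = 3 completes the 7 across.

4, 3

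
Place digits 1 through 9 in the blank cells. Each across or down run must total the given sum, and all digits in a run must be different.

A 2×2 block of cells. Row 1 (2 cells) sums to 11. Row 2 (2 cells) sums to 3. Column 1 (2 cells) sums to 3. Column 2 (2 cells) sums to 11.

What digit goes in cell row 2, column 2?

3 in 2 cells must be {1,2}.
The 11 across and the 3 down share only 2, so (1,1) = 2.
(1,2) = 11 − 2 = 9 completes the 11 across.
(2,1) = 3 − 2 = 1 completes the 3 down.
(2,2) = 3 − 1 = 2 completes the 3 across.

2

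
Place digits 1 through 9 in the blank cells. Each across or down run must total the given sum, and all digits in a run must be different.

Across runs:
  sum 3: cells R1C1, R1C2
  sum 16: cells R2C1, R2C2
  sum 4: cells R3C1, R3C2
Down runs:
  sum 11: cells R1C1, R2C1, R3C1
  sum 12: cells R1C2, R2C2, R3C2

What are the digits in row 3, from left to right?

3 1

3 in 2 cells must be {1,2}; 16 in 2 cells must be {7,9}; 4 in 2 cells must be {1,3}.
The 16 across and the 11 down share only 7, so R2C1 = 7.
R2C2 = 16 − 7 = 9 completes the 16 across.
Given what's placed, R3C2 must be 1 to fit the 4 across and 12 down.
R1C1 = 1: the only remaining digit allowed by both the 3 across and the 11 down.
R1C2 = 3 − 1 = 2 completes the 3 across.
R3C1 = 4 − 1 = 3 completes the 4 across.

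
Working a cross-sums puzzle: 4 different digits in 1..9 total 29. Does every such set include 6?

No

The only way to make 29 from 4 distinct digits is {5,7,8,9}, which does not contain 6.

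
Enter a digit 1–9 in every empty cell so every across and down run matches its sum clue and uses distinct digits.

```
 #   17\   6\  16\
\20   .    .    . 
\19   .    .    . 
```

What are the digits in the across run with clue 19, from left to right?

8, 2, 9

17 in 2 cells must be {8,9}; 16 in 2 cells must be {7,9}.
Nothing is forced directly, so branch on R1C2, whose candidates are 4 or 5. If R1C2 = 5: then R2C2 would have to be in {2,3,4,5,6,7,8,9} for the 19 across but in {1} for the 6 down — contradiction. So R1C2 = 4.
Given what's placed, R1C1 must be 9 to fit the 20 across and 17 down.
R1C3 = 20 − 13 = 7 completes the 20 across.
R2C1 = 17 − 9 = 8 completes the 17 down.
R2C2 = 6 − 4 = 2 completes the 6 down.
R2C3 = 19 − 10 = 9 completes the 19 across.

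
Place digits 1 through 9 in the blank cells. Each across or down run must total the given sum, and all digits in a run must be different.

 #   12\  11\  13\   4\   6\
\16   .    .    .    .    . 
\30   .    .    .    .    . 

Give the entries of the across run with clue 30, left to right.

8 9 7 1 5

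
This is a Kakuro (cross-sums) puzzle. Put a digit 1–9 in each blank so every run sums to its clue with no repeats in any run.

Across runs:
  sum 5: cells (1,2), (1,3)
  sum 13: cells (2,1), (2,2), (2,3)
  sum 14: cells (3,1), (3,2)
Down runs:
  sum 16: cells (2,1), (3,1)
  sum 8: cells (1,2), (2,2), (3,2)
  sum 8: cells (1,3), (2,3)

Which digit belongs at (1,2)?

16 in 2 cells must be {7,9}.
The 14 across and the 16 down share only 9, so (3,1) = 9.
(3,2) = 14 − 9 = 5 completes the 14 across.
(2,1) = 16 − 9 = 7 completes the 16 down.
No cell is forced outright now. (1,2) can only be 1 or 2 (the digits allowed by both its 5 across and its 8 down). If (1,2) = 1: then (1,3) would have to be in {4} for the 5 across but in {1,2,3,5,6,7} for the 8 down — contradiction. So (1,2) = 2.
(1,3) = 5 − 2 = 3 completes the 5 across.
(2,2) = 8 − 7 = 1 completes the 8 down.
(2,3) = 13 − 8 = 5 completes the 13 across.

2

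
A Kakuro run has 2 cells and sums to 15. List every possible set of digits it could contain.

2 distinct digits from 1–9 sum between 3 and 17.

{6,9}; {7,8}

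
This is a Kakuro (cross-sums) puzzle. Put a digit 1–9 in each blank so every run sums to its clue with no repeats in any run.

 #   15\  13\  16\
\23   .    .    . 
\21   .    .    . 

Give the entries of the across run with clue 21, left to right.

23 in 3 cells must be {6,8,9}; 16 in 2 cells must be {7,9}.
The 23 across and the 16 down share only 9, so R1C3 = 9.
R2C3 = 16 − 9 = 7 completes the 16 down.
Nothing is forced directly, so branch on R1C1, whose candidates are 6 or 8. If R1C1 = 8: that forces R1C2 = 6, after which R2C1 would have to be in {5,6,8,9} for the 21 across but in {7} for the 15 down — contradiction. So R1C1 = 6.
R1C2 = 23 − 15 = 8 completes the 23 across.
R2C1 = 15 − 6 = 9 completes the 15 down.
R2C2 = 21 − 16 = 5 completes the 21 across.

9, 5, 7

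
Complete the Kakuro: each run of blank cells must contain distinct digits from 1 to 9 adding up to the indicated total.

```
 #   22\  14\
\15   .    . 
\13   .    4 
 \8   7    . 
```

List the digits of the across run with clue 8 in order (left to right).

R2C1 = 13 − 4 = 9 completes the 13 across.
R3C2 = 8 − 7 = 1 completes the 8 across.
R1C1 = 22 − 16 = 6 completes the 22 down.
R1C2 = 15 − 6 = 9 completes the 15 across.

7 1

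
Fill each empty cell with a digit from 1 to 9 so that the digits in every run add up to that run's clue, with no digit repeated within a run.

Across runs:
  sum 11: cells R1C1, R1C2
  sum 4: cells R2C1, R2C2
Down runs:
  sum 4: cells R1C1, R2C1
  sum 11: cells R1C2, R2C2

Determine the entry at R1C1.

4 in 2 cells must be {1,3}.
The 11 across and the 4 down share only 3, so R1C1 = 3.
R1C2 = 11 − 3 = 8 completes the 11 across.
R2C1 = 4 − 3 = 1 completes the 4 down.
R2C2 = 4 − 1 = 3 completes the 4 across.

3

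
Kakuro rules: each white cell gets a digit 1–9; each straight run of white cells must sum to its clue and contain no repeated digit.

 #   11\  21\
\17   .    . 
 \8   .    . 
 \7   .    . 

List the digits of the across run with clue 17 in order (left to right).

8, 9

17 in 2 cells must be {8,9}.
The 17 across and the 11 down share only 8, so R1C1 = 8.
R1C2 = 17 − 8 = 9 completes the 17 across.
Nothing is forced directly, so branch on R2C1, whose candidates are 1 or 2. If R2C1 = 2: then R2C2 would have to be in {6} for the 8 across but in {4,5,7,8} for the 21 down — contradiction. So R2C1 = 1.
R2C2 = 8 − 1 = 7 completes the 8 across.
R3C1 = 11 − 9 = 2 completes the 11 down.
R3C2 = 7 − 2 = 5 completes the 7 across.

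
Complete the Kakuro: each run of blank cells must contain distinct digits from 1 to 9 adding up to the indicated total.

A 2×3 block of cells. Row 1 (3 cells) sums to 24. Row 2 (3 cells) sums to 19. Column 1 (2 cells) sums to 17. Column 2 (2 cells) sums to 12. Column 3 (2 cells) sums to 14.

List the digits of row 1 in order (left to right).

9 7 8

24 in 3 cells must be {7,8,9}; 17 in 2 cells must be {8,9}.
Nothing is forced directly, so branch on (1,1), whose candidates are 8 or 9. If (1,1) = 8: that forces (1,3) = 9, (2,1) = 9, after which (2,3) would have to be in {2,3,4,6,7,8} for the 19 across but in {5} for the 14 down — contradiction. So (1,1) = 9.
Given what's placed, (1,3) must be 8 to fit the 24 across and 14 down.
(2,1) = 17 − 9 = 8 completes the 17 down.
(2,3) = 14 − 8 = 6 completes the 14 down.
(1,2) = 24 − 17 = 7 completes the 24 across.
(2,2) = 19 − 14 = 5 completes the 19 across.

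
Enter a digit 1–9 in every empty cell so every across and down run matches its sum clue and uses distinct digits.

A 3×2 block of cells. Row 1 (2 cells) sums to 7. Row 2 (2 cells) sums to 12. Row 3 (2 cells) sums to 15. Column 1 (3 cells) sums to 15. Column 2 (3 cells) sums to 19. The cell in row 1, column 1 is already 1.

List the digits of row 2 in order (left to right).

8, 4

(1,2) = 7 − 1 = 6 completes the 7 across.
Nothing is forced directly, so branch on (3,2), whose candidates are 8 or 9. If (3,2) = 8: that forces (2,2) = 5, after which (3,1) would have to be in {7} for the 15 across but in {5,6,8,9} for the 15 down — contradiction. So (3,2) = 9.
(2,2) = 19 − 15 = 4 completes the 19 down.
(3,1) = 15 − 9 = 6 completes the 15 across.
(2,1) = 12 − 4 = 8 completes the 12 across.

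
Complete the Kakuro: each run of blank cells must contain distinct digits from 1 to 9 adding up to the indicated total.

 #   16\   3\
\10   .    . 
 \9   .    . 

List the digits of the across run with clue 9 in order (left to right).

7, 2

16 in 2 cells must be {7,9}; 3 in 2 cells must be {1,2}.
The 9 across and the 16 down share only 7, so R2C1 = 7.
R2C2 = 9 − 7 = 2 completes the 9 across.
R1C1 = 16 − 7 = 9 completes the 16 down.
R1C2 = 10 − 9 = 1 completes the 10 across.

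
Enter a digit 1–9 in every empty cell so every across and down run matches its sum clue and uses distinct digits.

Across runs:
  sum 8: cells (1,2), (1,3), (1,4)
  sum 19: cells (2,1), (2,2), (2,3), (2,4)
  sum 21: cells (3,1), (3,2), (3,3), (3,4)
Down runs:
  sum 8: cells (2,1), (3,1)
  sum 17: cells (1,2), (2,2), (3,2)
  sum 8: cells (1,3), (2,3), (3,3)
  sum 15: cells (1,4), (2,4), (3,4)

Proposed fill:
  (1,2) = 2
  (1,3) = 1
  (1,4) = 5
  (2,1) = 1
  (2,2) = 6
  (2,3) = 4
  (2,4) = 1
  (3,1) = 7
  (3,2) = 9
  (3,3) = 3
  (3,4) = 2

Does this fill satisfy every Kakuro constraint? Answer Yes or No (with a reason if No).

No — the across run (2,1)–(2,4) sums to 12, not 19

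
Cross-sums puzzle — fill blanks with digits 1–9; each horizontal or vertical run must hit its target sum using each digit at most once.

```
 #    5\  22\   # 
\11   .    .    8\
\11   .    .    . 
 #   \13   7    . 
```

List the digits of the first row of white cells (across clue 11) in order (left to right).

Given what's placed, R2C2 must be 6 to fit the 11 across and 22 down.
R3C3 = 13 − 7 = 6 completes the 13 across.
R1C2 = 22 − 13 = 9 completes the 22 down.
R2C3 = 8 − 6 = 2 completes the 8 down.
R1C1 = 11 − 9 = 2 completes the 11 across.
R2C1 = 11 − 8 = 3 completes the 11 across.

2, 9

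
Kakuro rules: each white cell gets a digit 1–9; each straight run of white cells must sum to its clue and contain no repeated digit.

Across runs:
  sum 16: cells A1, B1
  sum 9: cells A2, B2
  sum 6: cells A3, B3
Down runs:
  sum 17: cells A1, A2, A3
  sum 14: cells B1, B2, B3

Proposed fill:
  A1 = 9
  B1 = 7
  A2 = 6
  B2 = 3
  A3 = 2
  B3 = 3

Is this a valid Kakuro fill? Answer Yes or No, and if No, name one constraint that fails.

No — the across run A3–B3 sums to 5, not 6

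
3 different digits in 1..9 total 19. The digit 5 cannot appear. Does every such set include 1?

Counterexample: {2,8,9} sums to 19 under that restriction without using 1.

No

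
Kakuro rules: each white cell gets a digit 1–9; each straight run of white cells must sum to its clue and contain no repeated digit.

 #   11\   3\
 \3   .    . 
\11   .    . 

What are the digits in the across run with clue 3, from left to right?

2, 1

3 in 2 cells must be {1,2}.
The 3 across and the 11 down share only 2, so R1C1 = 2.
R1C2 = 3 − 2 = 1 completes the 3 across.
R2C1 = 11 − 2 = 9 completes the 11 down.
R2C2 = 11 − 9 = 2 completes the 11 across.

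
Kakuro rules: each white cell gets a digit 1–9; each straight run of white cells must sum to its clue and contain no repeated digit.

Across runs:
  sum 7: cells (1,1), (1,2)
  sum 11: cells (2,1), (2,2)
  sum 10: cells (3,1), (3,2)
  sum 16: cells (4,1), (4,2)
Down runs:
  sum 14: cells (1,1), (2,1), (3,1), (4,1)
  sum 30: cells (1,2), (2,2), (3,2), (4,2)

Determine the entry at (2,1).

16 in 2 cells must be {7,9}; 30 in 4 cells must be {6,7,8,9}.
Only 6 fits (1,2) under both its across sum 7 and down sum 30.
The 16 across and the 14 down share only 7, so (4,1) = 7.
(4,2) = 16 − 7 = 9 completes the 16 across.
(1,1) = 7 − 6 = 1 completes the 7 across.
No cell is forced outright now. (2,1) can only be 2 or 4 (the digits allowed by both its 11 across and its 14 down). If (2,1) = 2: then (2,2) would have to be in {9} for the 11 across but in {7,8} for the 30 down — contradiction. So (2,1) = 4.

4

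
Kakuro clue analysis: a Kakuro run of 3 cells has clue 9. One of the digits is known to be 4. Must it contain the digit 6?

No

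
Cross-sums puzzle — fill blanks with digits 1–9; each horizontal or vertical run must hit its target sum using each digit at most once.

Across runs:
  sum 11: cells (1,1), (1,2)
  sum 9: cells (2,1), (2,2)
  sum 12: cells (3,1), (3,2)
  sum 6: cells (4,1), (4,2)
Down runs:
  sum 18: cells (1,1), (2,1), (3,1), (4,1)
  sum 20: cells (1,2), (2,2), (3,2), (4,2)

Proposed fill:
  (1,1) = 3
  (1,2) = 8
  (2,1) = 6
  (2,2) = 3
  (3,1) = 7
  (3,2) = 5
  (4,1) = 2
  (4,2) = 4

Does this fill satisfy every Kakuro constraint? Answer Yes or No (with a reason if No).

Yes

Across: 3+8=11; 6+3=9; 7+5=12; 2+4=6. Down: 3+6+7+2=18; 8+3+5+4=20. No digit repeats within any run.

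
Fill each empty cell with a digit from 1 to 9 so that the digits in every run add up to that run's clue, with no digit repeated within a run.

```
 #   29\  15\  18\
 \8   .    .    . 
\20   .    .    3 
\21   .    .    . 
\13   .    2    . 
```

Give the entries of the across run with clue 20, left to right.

9 8 3

29 in 4 cells must be {5,7,8,9}.
Intersecting the 8 across with the 29 down forces R1C1 = 5.
Given what's placed, R1C2 must be 1 to fit the 8 across and 15 down.
R1C3 = 8 − 6 = 2 completes the 8 across.
Nothing is forced directly, so branch on R2C1, whose candidates are 8 or 9. If R2C1 = 8: that forces R2C2 = 9, after which R3C2 would have to be in {4,5,6,7,8,9} for the 21 across but in {3} for the 15 down — contradiction. So R2C1 = 9.
R2C2 = 20 − 12 = 8 completes the 20 across.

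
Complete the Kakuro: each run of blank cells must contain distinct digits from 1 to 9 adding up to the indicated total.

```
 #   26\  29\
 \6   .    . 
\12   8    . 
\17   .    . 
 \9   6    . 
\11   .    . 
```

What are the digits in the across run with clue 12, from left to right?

17 in 2 cells must be {8,9}.
R2C2 = 12 − 8 = 4 completes the 12 across.

8 4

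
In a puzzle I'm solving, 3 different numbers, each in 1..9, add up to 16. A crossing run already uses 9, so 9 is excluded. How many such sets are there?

3 distinct digits from 1–9 sum between 6 and 24.
Dropping sets that contain 9.
Enumerating: {1,7,8}, {2,6,8}, {3,5,8}, {3,6,7}, {4,5,7}.

5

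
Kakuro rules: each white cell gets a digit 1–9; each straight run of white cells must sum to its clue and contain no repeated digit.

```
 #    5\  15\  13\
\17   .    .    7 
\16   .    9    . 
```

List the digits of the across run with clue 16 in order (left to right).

1 9 6

R1C2 = 15 − 9 = 6 completes the 15 down.
R2C3 = 13 − 7 = 6 completes the 13 down.
R1C1 = 17 − 13 = 4 completes the 17 across.
R2C1 = 16 − 15 = 1 completes the 16 across.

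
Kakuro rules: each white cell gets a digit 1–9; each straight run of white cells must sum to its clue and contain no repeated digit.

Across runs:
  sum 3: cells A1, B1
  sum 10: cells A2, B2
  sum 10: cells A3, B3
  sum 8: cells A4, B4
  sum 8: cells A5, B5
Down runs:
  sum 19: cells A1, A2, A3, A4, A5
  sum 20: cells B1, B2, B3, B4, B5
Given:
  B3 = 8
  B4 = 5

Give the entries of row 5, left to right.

3 in 2 cells must be {1,2}.
A3 = 10 − 8 = 2 completes the 10 across.
A4 = 8 − 5 = 3 completes the 8 across.
A1 = 1: the only remaining digit allowed by both the 3 across and the 19 down.
B1 = 3 − 1 = 2 completes the 3 across.
Given what's placed, B5 must be 1 to fit the 8 across and 20 down.
B2 = 20 − 16 = 4 completes the 20 down.
A5 = 8 − 1 = 7 completes the 8 across.

7 1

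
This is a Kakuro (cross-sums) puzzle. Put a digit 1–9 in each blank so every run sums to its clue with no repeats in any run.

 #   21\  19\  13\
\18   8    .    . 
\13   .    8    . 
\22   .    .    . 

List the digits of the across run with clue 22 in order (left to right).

Given what's placed, R2C1 must be 4 to fit the 13 across and 21 down.
R2C3 = 13 − 12 = 1 completes the 13 across.
R3C1 = 21 − 12 = 9 completes the 21 down.
Nothing is forced directly, so branch on R3C2, whose candidates are 5 or 6 or 7. If R3C2 = 6: then R1C2 would have to be in {1,3,4,6,7,9} for the 18 across but in {5} for the 19 down — contradiction. If R3C2 = 7: that forces R1C2 = 4, after which R1C3 would have to be in {6} for the 18 across but in {3,4,5,7,8,9} for the 13 down — contradiction. So R3C2 = 5.
R1C2 = 19 − 13 = 6 completes the 19 down.
R1C3 = 18 − 14 = 4 completes the 18 across.
R3C3 = 22 − 14 = 8 completes the 22 across.

9 5 8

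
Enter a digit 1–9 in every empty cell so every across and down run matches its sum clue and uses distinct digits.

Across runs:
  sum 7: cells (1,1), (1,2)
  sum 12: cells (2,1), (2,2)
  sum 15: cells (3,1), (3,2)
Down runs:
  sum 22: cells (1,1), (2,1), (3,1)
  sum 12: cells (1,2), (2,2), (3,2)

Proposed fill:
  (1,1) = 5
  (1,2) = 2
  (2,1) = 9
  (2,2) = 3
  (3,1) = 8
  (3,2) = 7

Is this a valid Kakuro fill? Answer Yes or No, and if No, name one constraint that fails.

Yes

Across: 5+2=7; 9+3=12; 8+7=15. Down: 5+9+8=22; 2+3+7=12. No digit repeats within any run.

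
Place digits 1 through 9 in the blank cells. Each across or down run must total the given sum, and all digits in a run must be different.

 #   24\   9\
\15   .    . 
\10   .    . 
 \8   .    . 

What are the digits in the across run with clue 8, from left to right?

24 in 3 cells must be {7,8,9}.
The 15 across and the 9 down share only 6, so R1C2 = 6.
The 8 across and the 24 down share only 7, so R3C1 = 7.
R3C2 = 8 − 7 = 1 completes the 8 across.
R1C1 = 15 − 6 = 9 completes the 15 across.
R2C1 = 24 − 16 = 8 completes the 24 down.
R2C2 = 10 − 8 = 2 completes the 10 across.

7 1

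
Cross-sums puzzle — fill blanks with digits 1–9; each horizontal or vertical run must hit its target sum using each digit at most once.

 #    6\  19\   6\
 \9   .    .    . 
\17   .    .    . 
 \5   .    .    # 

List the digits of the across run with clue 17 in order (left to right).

3 9 5

6 in 3 cells must be {1,2,3}.
Nothing is forced directly, so branch on R2C1, whose candidates are 1 or 2 or 3. If R2C1 = 1: then R2C3 would have to be in {7,9} for the 17 across but in {1,2,4,5} for the 6 down — contradiction. If R2C1 = 2: then R2C3 would have to be in {6,7,8,9} for the 17 across but in {1,2,4,5} for the 6 down — contradiction. So R2C1 = 3.
Given what's placed, R2C3 must be 5 to fit the 17 across and 6 down.
R1C3 = 6 − 5 = 1 completes the 6 down.
R2C2 = 17 − 8 = 9 completes the 17 across.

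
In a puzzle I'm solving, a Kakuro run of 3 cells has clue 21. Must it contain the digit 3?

No

Counterexample: {4,8,9} sums to 21 without using 3.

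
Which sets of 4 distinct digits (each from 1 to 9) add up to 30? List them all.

4 distinct digits from 1–9 sum between 10 and 30.
Only one set works: {6,7,8,9}.

{6,7,8,9}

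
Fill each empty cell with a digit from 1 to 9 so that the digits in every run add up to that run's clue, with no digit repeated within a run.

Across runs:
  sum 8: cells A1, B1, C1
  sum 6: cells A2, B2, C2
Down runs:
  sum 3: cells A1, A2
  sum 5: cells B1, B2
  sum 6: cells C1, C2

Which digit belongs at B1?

2

6 in 3 cells must be {1,2,3}; 3 in 2 cells must be {1,2}.
Nothing is forced directly, so branch on A1, whose candidates are 1 or 2. If A1 = 2: that forces B1 = 1, C1 = 5, A2 = 1, after which B2 would have to be in {2,3} for the 6 across but in {4} for the 5 down — contradiction. So A1 = 1.
A2 = 3 − 1 = 2 completes the 3 down.
Given what's placed, C2 must be 1 to fit the 6 across and 6 down.
C1 = 6 − 1 = 5 completes the 6 down.
B2 = 6 − 3 = 3 completes the 6 across.
B1 = 8 − 6 = 2 completes the 8 across.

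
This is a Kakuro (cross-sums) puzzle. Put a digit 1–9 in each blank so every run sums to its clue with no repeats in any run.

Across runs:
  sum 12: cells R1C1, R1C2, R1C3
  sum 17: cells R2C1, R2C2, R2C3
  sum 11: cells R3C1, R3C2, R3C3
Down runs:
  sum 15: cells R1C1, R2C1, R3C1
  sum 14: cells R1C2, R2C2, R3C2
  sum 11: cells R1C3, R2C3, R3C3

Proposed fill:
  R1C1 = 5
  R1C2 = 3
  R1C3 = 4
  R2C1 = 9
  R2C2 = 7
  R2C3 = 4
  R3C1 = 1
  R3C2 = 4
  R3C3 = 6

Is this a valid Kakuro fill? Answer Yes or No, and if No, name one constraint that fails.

No — the down run R1C3–R3C3 sums to 14, not 11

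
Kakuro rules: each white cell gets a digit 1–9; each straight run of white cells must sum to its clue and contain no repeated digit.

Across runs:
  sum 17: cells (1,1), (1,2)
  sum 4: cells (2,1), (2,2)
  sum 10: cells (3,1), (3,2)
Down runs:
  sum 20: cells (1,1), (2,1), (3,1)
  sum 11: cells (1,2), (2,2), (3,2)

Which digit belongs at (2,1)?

17 in 2 cells must be {8,9}; 4 in 2 cells must be {1,3}.
The 17 across and the 11 down share only 8, so (1,2) = 8.
The 4 across and the 20 down share only 3, so (2,1) = 3.
(2,2) = 4 − 3 = 1 completes the 4 across.
(3,2) = 11 − 9 = 2 completes the 11 down.
(1,1) = 17 − 8 = 9 completes the 17 across.
(3,1) = 10 − 2 = 8 completes the 10 across.

3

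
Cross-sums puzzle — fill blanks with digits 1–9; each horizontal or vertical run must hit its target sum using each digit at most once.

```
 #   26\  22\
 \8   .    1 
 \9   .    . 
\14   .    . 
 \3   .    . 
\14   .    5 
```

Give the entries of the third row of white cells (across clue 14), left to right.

3 in 2 cells must be {1,2}.
R1C1 = 8 − 1 = 7 completes the 8 across.
Given what's placed, R4C2 must be 2 to fit the 3 across and 22 down.
R5C1 = 14 − 5 = 9 completes the 14 across.
R4C1 = 3 − 2 = 1 completes the 3 across.
No cell is forced outright now. R2C2 can only be 6 or 8 (the digits allowed by both its 9 across and its 22 down). If R2C2 = 8: then R2C1 would have to be in {1} for the 9 across but in {3,4,5,6} for the 26 down — contradiction. So R2C2 = 6.
R2C1 = 9 − 6 = 3 completes the 9 across.
R3C1 = 26 − 20 = 6 completes the 26 down.
R3C2 = 14 − 6 = 8 completes the 14 across.

6 8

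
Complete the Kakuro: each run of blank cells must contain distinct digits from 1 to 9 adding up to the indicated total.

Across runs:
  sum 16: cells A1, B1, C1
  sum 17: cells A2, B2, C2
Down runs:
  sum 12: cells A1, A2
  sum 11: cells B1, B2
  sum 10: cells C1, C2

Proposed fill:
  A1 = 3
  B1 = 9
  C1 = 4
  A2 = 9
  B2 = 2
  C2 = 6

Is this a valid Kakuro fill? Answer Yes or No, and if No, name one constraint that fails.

Yes

Across: 3+9+4=16; 9+2+6=17. Down: 3+9=12; 9+2=11; 4+6=10. No digit repeats within any run.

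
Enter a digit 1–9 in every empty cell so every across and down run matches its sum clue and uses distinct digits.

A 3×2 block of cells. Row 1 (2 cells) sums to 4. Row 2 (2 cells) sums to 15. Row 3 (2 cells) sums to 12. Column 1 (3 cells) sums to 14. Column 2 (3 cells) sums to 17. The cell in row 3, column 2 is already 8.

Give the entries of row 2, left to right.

4 in 2 cells must be {1,3}.
Given what's placed, (1,2) must be 3 to fit the 4 across and 17 down.
(2,2) = 17 − 11 = 6 completes the 17 down.
(3,1) = 12 − 8 = 4 completes the 12 across.
(1,1) = 4 − 3 = 1 completes the 4 across.
(2,1) = 15 − 6 = 9 completes the 15 across.

9, 6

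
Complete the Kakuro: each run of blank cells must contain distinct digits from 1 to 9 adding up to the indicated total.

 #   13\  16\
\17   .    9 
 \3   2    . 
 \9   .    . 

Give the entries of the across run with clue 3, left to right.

2 1

17 in 2 cells must be {8,9}; 3 in 2 cells must be {1,2}.
R1C1 = 17 − 9 = 8 completes the 17 across.
R2C2 = 3 − 2 = 1 completes the 3 across.
R3C1 = 13 − 10 = 3 completes the 13 down.
R3C2 = 9 − 3 = 6 completes the 9 across.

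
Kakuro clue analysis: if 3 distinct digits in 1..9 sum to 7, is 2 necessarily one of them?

The only way to make 7 from 3 distinct digits is {1,2,4}, which contains 2.

Yes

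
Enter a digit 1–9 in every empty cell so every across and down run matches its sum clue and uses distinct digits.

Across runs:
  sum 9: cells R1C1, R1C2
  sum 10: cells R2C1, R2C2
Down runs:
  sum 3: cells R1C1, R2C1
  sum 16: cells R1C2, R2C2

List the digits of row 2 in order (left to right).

3 in 2 cells must be {1,2}; 16 in 2 cells must be {7,9}.
The 9 across and the 16 down share only 7, so R1C2 = 7.
R2C2 = 16 − 7 = 9 completes the 16 down.
R1C1 = 9 − 7 = 2 completes the 9 across.
R2C1 = 10 − 9 = 1 completes the 10 across.

1 9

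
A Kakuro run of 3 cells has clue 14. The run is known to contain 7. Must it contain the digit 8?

No

Counterexample: {1,6,7} sums to 14 under that restriction without using 8.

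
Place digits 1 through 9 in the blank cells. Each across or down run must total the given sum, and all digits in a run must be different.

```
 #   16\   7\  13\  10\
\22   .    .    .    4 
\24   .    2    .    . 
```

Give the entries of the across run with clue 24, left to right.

9 2 7 6

16 in 2 cells must be {7,9}.
R1C2 = 7 − 2 = 5 completes the 7 down.
R2C4 = 10 − 4 = 6 completes the 10 down.
R1C1 = 7: the only remaining digit allowed by both the 22 across and the 16 down.
R1C3 = 22 − 16 = 6 completes the 22 across.
R2C1 = 16 − 7 = 9 completes the 16 down.
R2C3 = 24 − 17 = 7 completes the 24 across.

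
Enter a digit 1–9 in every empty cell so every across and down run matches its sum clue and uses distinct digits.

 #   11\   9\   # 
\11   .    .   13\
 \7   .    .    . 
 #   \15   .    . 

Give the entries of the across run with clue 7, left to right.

7 in 3 cells must be {1,2,4}.
The 7 across and the 13 down share only 4, so R2C3 = 4.
Intersecting the 15 across with the 9 down forces R3C2 = 6.
R3C3 = 15 − 6 = 9 completes the 15 across.
R1C2 = 2: the only remaining digit allowed by both the 11 across and the 9 down.
R2C1 = 2: the only remaining digit allowed by both the 7 across and the 11 down.
R2C2 = 7 − 6 = 1 completes the 7 across.
R1C1 = 11 − 2 = 9 completes the 11 across.

2, 1, 4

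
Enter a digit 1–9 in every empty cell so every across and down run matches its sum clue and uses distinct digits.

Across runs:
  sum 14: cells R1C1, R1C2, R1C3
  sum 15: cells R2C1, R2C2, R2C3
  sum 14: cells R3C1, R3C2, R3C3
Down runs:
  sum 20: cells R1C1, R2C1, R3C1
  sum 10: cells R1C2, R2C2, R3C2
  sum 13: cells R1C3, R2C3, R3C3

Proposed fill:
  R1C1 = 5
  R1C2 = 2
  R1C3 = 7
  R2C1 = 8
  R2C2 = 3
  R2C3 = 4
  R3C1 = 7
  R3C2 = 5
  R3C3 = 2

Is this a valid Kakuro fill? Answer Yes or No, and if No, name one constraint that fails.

Yes

Across: 5+2+7=14; 8+3+4=15; 7+5+2=14. Down: 5+8+7=20; 2+3+5=10; 7+4+2=13. No digit repeats within any run.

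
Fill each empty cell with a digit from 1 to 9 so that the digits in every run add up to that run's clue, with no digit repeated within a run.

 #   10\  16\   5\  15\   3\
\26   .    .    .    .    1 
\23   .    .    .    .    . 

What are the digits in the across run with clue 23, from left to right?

4 9 1 7 2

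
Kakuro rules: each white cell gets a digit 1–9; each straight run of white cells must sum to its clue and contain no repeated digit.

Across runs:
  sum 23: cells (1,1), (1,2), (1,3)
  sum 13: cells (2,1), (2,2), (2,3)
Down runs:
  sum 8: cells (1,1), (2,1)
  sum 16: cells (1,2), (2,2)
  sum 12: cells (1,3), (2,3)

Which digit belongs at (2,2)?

23 in 3 cells must be {6,8,9}; 16 in 2 cells must be {7,9}.
The 23 across and the 8 down share only 6, so (1,1) = 6.
Given what's placed, (1,2) must be 9 to fit the 23 across and 16 down.
(1,3) = 23 − 15 = 8 completes the 23 across.
(2,1) = 8 − 6 = 2 completes the 8 down.
(2,2) = 16 − 9 = 7 completes the 16 down.
(2,3) = 13 − 9 = 4 completes the 13 across.

7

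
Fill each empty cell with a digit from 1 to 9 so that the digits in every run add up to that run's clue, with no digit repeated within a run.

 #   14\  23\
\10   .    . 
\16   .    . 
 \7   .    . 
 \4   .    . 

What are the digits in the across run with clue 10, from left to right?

16 in 2 cells must be {7,9}; 4 in 2 cells must be {1,3}.
Only 7 fits R2C1 under both its across sum 16 and down sum 14.
R2C2 = 16 − 7 = 9 completes the 16 across.
Given what's placed, R4C1 must be 1 to fit the 4 across and 14 down.
R4C2 = 4 − 1 = 3 completes the 4 across.
No cell is forced outright now. R1C1 can only be 2 or 4 (the digits allowed by both its 10 across and its 14 down). If R1C1 = 2: then R1C2 would have to be in {8} for the 10 across but in {4,5,6,7} for the 23 down — contradiction. So R1C1 = 4.
R1C2 = 10 − 4 = 6 completes the 10 across.

4 6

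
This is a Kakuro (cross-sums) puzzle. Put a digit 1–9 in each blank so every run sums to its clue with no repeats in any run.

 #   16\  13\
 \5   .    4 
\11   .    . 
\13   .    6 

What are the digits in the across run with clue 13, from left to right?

7 6

R1C1 = 5 − 4 = 1 completes the 5 across.
R2C2 = 13 − 10 = 3 completes the 13 down.
R3C1 = 13 − 6 = 7 completes the 13 across.
R2C1 = 11 − 3 = 8 completes the 11 across.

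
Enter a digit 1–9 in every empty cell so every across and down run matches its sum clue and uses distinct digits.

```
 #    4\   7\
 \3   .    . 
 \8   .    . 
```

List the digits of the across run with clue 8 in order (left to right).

3 in 2 cells must be {1,2}; 4 in 2 cells must be {1,3}.
The 3 across and the 4 down share only 1, so R1C1 = 1.
R1C2 = 3 − 1 = 2 completes the 3 across.
R2C1 = 4 − 1 = 3 completes the 4 down.
R2C2 = 8 − 3 = 5 completes the 8 across.

3 5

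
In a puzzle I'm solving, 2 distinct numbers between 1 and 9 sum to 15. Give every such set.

{6,9}; {7,8}

2 distinct digits from 1–9 sum between 3 and 17.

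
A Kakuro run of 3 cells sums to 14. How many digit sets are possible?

3 distinct digits from 1–9 sum between 6 and 24.

8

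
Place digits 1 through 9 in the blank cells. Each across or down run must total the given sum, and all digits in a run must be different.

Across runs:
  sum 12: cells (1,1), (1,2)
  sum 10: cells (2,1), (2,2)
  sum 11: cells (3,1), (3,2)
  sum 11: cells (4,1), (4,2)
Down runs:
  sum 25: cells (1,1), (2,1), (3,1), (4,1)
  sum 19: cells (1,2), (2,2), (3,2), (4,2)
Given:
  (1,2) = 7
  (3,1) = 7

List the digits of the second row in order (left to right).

4, 6

(1,1) = 12 − 7 = 5 completes the 12 across.
(3,2) = 11 − 7 = 4 completes the 11 across.
Nothing is forced directly, so branch on (2,1), whose candidates are 4 or 9. If (2,1) = 9: then (2,2) would have to be in {1} for the 10 across but in {2,3,5,6} for the 19 down — contradiction. So (2,1) = 4.
(2,2) = 10 − 4 = 6 completes the 10 across.
(4,1) = 25 − 16 = 9 completes the 25 down.
(4,2) = 11 − 9 = 2 completes the 11 across.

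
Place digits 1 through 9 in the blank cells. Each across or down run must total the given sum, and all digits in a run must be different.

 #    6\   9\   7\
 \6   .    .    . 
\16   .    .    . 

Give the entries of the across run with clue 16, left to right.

5, 7, 4

6 in 3 cells must be {1,2,3}.
Nothing is forced directly, so branch on R1C3, whose candidates are 1 or 2 or 3. If R1C3 = 1: that forces R1C1 = 2, R1C2 = 3, R2C1 = 4, after which R2C2 would have to be in {3,5,7,9} for the 16 across but in {6} for the 9 down — contradiction. If R1C3 = 2: that forces R1C1 = 1, R1C2 = 3, R2C1 = 5, after which R2C2 would have to be in {2,3,4,7,8,9} for the 16 across but in {6} for the 9 down — contradiction. So R1C3 = 3.
R2C3 = 7 − 3 = 4 completes the 7 down.
Given what's placed, R2C1 must be 5 to fit the 16 across and 6 down.
R2C2 = 16 − 9 = 7 completes the 16 across.
R1C1 = 6 − 5 = 1 completes the 6 down.
R1C2 = 6 − 4 = 2 completes the 6 across.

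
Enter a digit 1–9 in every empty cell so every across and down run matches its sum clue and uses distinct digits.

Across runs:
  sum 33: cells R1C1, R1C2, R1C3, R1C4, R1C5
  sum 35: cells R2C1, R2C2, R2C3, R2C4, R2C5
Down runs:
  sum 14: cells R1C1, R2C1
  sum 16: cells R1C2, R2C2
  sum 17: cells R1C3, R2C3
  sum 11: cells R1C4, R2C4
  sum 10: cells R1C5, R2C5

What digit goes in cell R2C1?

6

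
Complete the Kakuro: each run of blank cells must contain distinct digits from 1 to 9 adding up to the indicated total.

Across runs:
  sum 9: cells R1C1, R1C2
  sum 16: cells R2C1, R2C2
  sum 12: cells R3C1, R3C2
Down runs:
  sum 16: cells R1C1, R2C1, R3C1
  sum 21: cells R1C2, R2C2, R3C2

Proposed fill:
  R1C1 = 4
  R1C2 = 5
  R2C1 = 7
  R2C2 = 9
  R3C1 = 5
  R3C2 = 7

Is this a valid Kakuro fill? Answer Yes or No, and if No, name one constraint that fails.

Yes

Across: 4+5=9; 7+9=16; 5+7=12. Down: 4+7+5=16; 5+9+7=21. No digit repeats within any run.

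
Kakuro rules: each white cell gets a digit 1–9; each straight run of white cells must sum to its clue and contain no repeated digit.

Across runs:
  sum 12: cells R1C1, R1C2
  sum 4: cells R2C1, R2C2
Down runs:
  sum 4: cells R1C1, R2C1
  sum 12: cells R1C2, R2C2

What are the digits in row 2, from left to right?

1 3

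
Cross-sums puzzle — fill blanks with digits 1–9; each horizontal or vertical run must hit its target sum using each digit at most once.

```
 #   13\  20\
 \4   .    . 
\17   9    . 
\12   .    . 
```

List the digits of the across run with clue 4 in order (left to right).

1, 3

4 in 2 cells must be {1,3}; 17 in 2 cells must be {8,9}.
Only 3 fits R1C2 under both its across sum 4 and down sum 20.
R2C2 = 17 − 9 = 8 completes the 17 across.
Given what's placed, R3C1 must be 3 to fit the 12 across and 13 down.
R3C2 = 12 − 3 = 9 completes the 12 across.
R1C1 = 4 − 3 = 1 completes the 4 across.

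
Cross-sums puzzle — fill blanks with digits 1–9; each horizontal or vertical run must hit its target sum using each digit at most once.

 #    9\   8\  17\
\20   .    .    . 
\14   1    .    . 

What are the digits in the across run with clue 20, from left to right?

17 in 2 cells must be {8,9}.
R1C1 = 9 − 1 = 8 completes the 9 down.
R1C3 = 9: the only remaining digit allowed by both the 20 across and the 17 down.
R2C3 = 17 − 9 = 8 completes the 17 down.
R1C2 = 20 − 17 = 3 completes the 20 across.
R2C2 = 14 − 9 = 5 completes the 14 across.

8 3 9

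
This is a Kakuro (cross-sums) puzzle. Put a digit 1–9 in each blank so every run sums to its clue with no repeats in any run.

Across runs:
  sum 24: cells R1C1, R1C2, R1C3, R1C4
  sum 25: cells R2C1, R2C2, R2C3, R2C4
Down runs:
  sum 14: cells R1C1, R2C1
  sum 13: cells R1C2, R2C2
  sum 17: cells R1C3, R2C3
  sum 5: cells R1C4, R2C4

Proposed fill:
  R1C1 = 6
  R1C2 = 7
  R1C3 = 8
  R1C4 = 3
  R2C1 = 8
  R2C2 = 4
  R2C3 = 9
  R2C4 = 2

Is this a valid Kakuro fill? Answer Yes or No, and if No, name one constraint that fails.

No — the across run R2C1–R2C4 sums to 23, not 25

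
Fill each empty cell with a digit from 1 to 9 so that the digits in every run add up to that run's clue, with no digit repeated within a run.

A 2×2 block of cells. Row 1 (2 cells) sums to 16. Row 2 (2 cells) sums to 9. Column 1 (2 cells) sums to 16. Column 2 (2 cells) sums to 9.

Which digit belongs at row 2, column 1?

7

16 in 2 cells must be {7,9}.
The 16 across and the 9 down share only 7, so (1,2) = 7.
The 9 across and the 16 down share only 7, so (2,1) = 7.
(2,2) = 9 − 7 = 2 completes the 9 across.
(1,1) = 16 − 7 = 9 completes the 16 across.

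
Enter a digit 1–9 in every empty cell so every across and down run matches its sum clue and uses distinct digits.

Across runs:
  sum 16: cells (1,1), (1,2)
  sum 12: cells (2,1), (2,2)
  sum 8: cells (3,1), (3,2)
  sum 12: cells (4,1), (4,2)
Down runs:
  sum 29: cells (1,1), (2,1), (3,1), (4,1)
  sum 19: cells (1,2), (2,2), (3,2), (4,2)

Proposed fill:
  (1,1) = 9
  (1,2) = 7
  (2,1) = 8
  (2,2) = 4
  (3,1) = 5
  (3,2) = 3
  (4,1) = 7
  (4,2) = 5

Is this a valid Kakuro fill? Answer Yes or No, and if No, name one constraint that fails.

Across: 9+7=16; 8+4=12; 5+3=8; 7+5=12. Down: 9+8+5+7=29; 7+4+3+5=19. No digit repeats within any run.

Yes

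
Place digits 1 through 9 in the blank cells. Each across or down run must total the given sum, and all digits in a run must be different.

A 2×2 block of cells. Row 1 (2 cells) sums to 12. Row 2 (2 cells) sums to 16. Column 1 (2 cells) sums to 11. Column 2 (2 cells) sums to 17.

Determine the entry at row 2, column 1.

16 in 2 cells must be {7,9}; 17 in 2 cells must be {8,9}.
The 16 across and the 17 down share only 9, so (2,2) = 9.
(1,2) = 17 − 9 = 8 completes the 17 down.
(2,1) = 16 − 9 = 7 completes the 16 across.
(1,1) = 12 − 8 = 4 completes the 12 across.

7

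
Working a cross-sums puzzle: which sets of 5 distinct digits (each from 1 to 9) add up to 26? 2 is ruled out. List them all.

5 distinct digits from 1–9 sum between 15 and 35.
Dropping sets that contain 2.

{1,3,5,8,9}; {1,3,6,7,9}; {1,4,5,7,9}; {1,4,6,7,8}; {3,4,5,6,8}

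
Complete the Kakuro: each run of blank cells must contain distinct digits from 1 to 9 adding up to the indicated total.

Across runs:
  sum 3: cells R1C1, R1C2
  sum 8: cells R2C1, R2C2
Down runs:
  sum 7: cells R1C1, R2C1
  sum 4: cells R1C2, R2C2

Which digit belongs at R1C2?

1

3 in 2 cells must be {1,2}; 4 in 2 cells must be {1,3}.
The 3 across and the 4 down share only 1, so R1C2 = 1.
R2C2 = 4 − 1 = 3 completes the 4 down.
R1C1 = 3 − 1 = 2 completes the 3 across.
R2C1 = 8 − 3 = 5 completes the 8 across.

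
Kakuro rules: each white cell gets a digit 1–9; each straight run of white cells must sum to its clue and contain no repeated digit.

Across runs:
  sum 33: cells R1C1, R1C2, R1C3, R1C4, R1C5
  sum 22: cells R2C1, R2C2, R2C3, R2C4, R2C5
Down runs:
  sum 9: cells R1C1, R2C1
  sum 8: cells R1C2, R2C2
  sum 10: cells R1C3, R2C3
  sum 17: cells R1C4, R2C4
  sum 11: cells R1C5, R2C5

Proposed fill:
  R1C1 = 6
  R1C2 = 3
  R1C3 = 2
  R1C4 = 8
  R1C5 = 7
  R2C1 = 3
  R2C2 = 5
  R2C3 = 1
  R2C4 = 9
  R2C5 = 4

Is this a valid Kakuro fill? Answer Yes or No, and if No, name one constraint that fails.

No — the across run R1C1–R1C5 sums to 26, not 33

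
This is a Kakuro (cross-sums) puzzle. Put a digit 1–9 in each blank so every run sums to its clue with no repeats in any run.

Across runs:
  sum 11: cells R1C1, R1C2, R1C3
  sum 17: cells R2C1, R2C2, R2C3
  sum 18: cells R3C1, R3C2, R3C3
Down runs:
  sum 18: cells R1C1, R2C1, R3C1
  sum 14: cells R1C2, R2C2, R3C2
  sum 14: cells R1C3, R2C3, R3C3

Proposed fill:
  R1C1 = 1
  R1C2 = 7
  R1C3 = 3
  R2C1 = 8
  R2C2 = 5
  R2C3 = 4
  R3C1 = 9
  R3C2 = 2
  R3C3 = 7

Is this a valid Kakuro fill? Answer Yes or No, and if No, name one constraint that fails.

Across: 1+7+3=11; 8+5+4=17; 9+2+7=18. Down: 1+8+9=18; 7+5+2=14; 3+4+7=14. No digit repeats within any run.

Yes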